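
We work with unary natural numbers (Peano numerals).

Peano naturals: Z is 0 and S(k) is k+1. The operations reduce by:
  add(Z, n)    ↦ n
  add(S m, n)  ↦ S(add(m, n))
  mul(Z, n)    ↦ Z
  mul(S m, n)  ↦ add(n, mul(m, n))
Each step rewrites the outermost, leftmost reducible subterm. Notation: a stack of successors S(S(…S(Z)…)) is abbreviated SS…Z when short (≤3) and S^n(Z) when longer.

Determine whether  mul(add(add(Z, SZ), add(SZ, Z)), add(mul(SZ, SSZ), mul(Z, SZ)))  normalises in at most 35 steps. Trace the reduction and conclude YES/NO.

  start: mul(add(add(Z, SZ), add(SZ, Z)), add(mul(SZ, SSZ), mul(Z, SZ)))
  [1] mul(add(SZ, add(SZ, Z)), add(mul(SZ, SSZ), mul(Z, SZ)))
  [2] mul(S(add(Z, add(SZ, Z))), add(mul(SZ, SSZ), mul(Z, SZ)))
  [3] add(add(mul(SZ, SSZ), mul(Z, SZ)), mul(add(Z, add(SZ, Z)), add(mul(SZ, SSZ), mul(Z, SZ))))
  [4] add(add(add(SSZ, mul(Z, SSZ)), mul(Z, SZ)), mul(add(Z, add(SZ, Z)), add(mul(SZ, SSZ), mul(Z, SZ))))
  [5] add(add(S(add(SZ, mul(Z, SSZ))), mul(Z, SZ)), mul(add(Z, add(SZ, Z)), add(mul(SZ, SSZ), mul(Z, SZ))))
  [6] add(S(add(add(SZ, mul(Z, SSZ)), mul(Z, SZ))), mul(add(Z, add(SZ, Z)), add(mul(SZ, SSZ), mul(Z, SZ))))
  [7] S(add(add(add(SZ, mul(Z, SSZ)), mul(Z, SZ)), mul(add(Z, add(SZ, Z)), add(mul(SZ, SSZ), mul(Z, SZ)))))
  [8] S(add(add(S(add(Z, mul(Z, SSZ))), mul(Z, SZ)), mul(add(Z, add(SZ, Z)), add(mul(SZ, SSZ), mul(Z, SZ)))))
  [9] S(add(S(add(add(Z, mul(Z, SSZ)), mul(Z, SZ))), mul(add(Z, add(SZ, Z)), add(mul(SZ, SSZ), mul(Z, SZ)))))
  [10] S(S(add(add(add(Z, mul(Z, SSZ)), mul(Z, SZ)), mul(add(Z, add(SZ, Z)), add(mul(SZ, SSZ), mul(Z, SZ))))))
  [11] S(S(add(add(mul(Z, SSZ), mul(Z, SZ)), mul(add(Z, add(SZ, Z)), add(mul(SZ, SSZ), mul(Z, SZ))))))
  [12] S(S(add(add(Z, mul(Z, SZ)), mul(add(Z, add(SZ, Z)), add(mul(SZ, SSZ), mul(Z, SZ))))))
  [13] S(S(add(mul(Z, SZ), mul(add(Z, add(SZ, Z)), add(mul(SZ, SSZ), mul(Z, SZ))))))
  [14] S(S(add(Z, mul(add(Z, add(SZ, Z)), add(mul(SZ, SSZ), mul(Z, SZ))))))
  [15] S(S(mul(add(Z, add(SZ, Z)), add(mul(SZ, SSZ), mul(Z, SZ)))))
  [16] S(S(mul(add(SZ, Z), add(mul(SZ, SSZ), mul(Z, SZ)))))
  [17] S(S(mul(S(add(Z, Z)), add(mul(SZ, SSZ), mul(Z, SZ)))))
  [18] S(S(add(add(mul(SZ, SSZ), mul(Z, SZ)), mul(add(Z, Z), add(mul(SZ, SSZ), mul(Z, SZ))))))
  [19] S(S(add(add(add(SSZ, mul(Z, SSZ)), mul(Z, SZ)), mul(add(Z, Z), add(mul(SZ, SSZ), mul(Z, SZ))))))
  [20] S(S(add(add(S(add(SZ, mul(Z, SSZ))), mul(Z, SZ)), mul(add(Z, Z), add(mul(SZ, SSZ), mul(Z, SZ))))))
  [21] S(S(add(S(add(add(SZ, mul(Z, SSZ)), mul(Z, SZ))), mul(add(Z, Z), add(mul(SZ, SSZ), mul(Z, SZ))))))
  [22] S(S(S(add(add(add(SZ, mul(Z, SSZ)), mul(Z, SZ)), mul(add(Z, Z), add(mul(SZ, SSZ), mul(Z, SZ)))))))
  [23] S(S(S(add(add(S(add(Z, mul(Z, SSZ))), mul(Z, SZ)), mul(add(Z, Z), add(mul(SZ, SSZ), mul(Z, SZ)))))))
  [24] S(S(S(add(S(add(add(Z, mul(Z, SSZ)), mul(Z, SZ))), mul(add(Z, Z), add(mul(SZ, SSZ), mul(Z, SZ)))))))
  [25] S(S(S(S(add(add(add(Z, mul(Z, SSZ)), mul(Z, SZ)), mul(add(Z, Z), add(mul(SZ, SSZ), mul(Z, SZ))))))))
  [26] S(S(S(S(add(add(mul(Z, SSZ), mul(Z, SZ)), mul(add(Z, Z), add(mul(SZ, SSZ), mul(Z, SZ))))))))
  [27] S(S(S(S(add(add(Z, mul(Z, SZ)), mul(add(Z, Z), add(mul(SZ, SSZ), mul(Z, SZ))))))))
  [28] S(S(S(S(add(mul(Z, SZ), mul(add(Z, Z), add(mul(SZ, SSZ), mul(Z, SZ))))))))
  [29] S(S(S(S(add(Z, mul(add(Z, Z), add(mul(SZ, SSZ), mul(Z, SZ))))))))
  [30] S(S(S(S(mul(add(Z, Z), add(mul(SZ, SSZ), mul(Z, SZ)))))))
  [31] S(S(S(S(mul(Z, add(mul(SZ, SSZ), mul(Z, SZ)))))))
  [32] S^4(Z)

Answer: YES — reaches normal form S^4(Z) in 32 ≤ 35 steps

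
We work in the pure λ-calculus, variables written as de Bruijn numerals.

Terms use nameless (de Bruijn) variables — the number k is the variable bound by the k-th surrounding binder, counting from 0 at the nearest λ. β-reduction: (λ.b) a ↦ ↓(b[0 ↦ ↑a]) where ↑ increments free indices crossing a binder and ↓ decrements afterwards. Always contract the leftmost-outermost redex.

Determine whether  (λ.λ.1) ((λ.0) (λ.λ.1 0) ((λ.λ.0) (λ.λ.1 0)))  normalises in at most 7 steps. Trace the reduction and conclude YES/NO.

  start: (λ.λ.1) ((λ.0) (λ.λ.1 0) ((λ.λ.0) (λ.λ.1 0)))
  step 1: λ.(λ.0) (λ.λ.1 0) ((λ.λ.0) (λ.λ.1 0))
  step 2: λ.(λ.λ.1 0) ((λ.λ.0) (λ.λ.1 0))
  step 3: λ.λ.(λ.λ.0) (λ.λ.1 0) 0
  step 4: λ.λ.(λ.0) 0
  step 5: λ.λ.0

Answer: YES — reaches normal form λ.λ.0 in 5 ≤ 7 steps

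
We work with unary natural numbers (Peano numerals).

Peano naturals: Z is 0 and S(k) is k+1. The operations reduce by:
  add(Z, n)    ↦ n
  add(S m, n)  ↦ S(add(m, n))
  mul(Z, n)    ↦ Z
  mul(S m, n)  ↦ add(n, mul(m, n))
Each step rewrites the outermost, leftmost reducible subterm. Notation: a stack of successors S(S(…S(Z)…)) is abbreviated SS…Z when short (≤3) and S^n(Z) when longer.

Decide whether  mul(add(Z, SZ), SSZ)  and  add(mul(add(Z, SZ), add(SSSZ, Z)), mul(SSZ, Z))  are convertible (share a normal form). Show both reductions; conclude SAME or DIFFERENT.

Term A:
  start: mul(add(Z, SZ), SSZ)
  [1] mul(SZ, SSZ)
  [2] add(SSZ, mul(Z, SSZ))
  [3] S(add(SZ, mul(Z, SSZ)))
  [4] S(S(add(Z, mul(Z, SSZ))))
  [5] S(S(mul(Z, SSZ)))
  [6] SSZ

Term B:
  start: add(mul(add(Z, SZ), add(SSSZ, Z)), mul(SSZ, Z))
  [1] add(mul(SZ, add(SSSZ, Z)), mul(SSZ, Z))
  [2] add(add(add(SSSZ, Z), mul(Z, add(SSSZ, Z))), mul(SSZ, Z))
  [3] add(add(S(add(SSZ, Z)), mul(Z, add(SSSZ, Z))), mul(SSZ, Z))
  [4] add(S(add(add(SSZ, Z), mul(Z, add(SSSZ, Z)))), mul(SSZ, Z))
  [5] S(add(add(add(SSZ, Z), mul(Z, add(SSSZ, Z))), mul(SSZ, Z)))
  [6] S(add(add(S(add(SZ, Z)), mul(Z, add(SSSZ, Z))), mul(SSZ, Z)))
  [7] S(add(S(add(add(SZ, Z), mul(Z, add(SSSZ, Z)))), mul(SSZ, Z)))
  [8] S(S(add(add(add(SZ, Z), mul(Z, add(SSSZ, Z))), mul(SSZ, Z))))
  [9] S(S(add(add(S(add(Z, Z)), mul(Z, add(SSSZ, Z))), mul(SSZ, Z))))
  [10] S(S(add(S(add(add(Z, Z), mul(Z, add(SSSZ, Z)))), mul(SSZ, Z))))
  [11] S(S(S(add(add(add(Z, Z), mul(Z, add(SSSZ, Z))), mul(SSZ, Z)))))
  [12] S(S(S(add(add(Z, mul(Z, add(SSSZ, Z))), mul(SSZ, Z)))))
  [13] S(S(S(add(mul(Z, add(SSSZ, Z)), mul(SSZ, Z)))))
  [14] S(S(S(add(Z, mul(SSZ, Z)))))
  [15] S(S(S(mul(SSZ, Z))))
  [16] S(S(S(add(Z, mul(SZ, Z)))))
  [17] S(S(S(mul(SZ, Z))))
  [18] S(S(S(add(Z, mul(Z, Z)))))
  [19] S(S(S(mul(Z, Z))))
  [20] SSSZ

Answer: DIFFERENT — A ⇓ SSZ, B ⇓ SSSZ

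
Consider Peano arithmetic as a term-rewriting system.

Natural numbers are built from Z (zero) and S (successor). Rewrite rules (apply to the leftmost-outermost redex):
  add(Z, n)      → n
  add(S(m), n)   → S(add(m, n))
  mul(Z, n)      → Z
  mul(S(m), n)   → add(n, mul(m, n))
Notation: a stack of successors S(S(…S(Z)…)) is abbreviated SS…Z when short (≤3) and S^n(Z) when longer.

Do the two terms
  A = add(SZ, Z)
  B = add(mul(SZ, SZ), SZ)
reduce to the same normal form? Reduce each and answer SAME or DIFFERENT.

Answer: DIFFERENT — A ⇓ SZ, B ⇓ SSZ

Reduction:
Term A:
  start: add(SZ, Z)
  →1  S(add(Z, Z))
  →2  SZ

Term B:
  start: add(mul(SZ, SZ), SZ)
  →1  add(add(SZ, mul(Z, SZ)), SZ)
  →2  add(S(add(Z, mul(Z, SZ))), SZ)
  →3  S(add(add(Z, mul(Z, SZ)), SZ))
  →4  S(add(mul(Z, SZ), SZ))
  →5  S(add(Z, SZ))
  →6  SSZ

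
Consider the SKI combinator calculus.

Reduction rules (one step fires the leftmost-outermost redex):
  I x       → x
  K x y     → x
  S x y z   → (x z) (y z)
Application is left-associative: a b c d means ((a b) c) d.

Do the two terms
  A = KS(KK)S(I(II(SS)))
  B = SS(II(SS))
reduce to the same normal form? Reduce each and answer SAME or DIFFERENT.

Answer: SAME — A ⇓ SS(SS), B ⇓ SS(SS)

Derivation:
Term A:
  start: KS(KK)S(I(II(SS)))
  step 1: SS(I(II(SS)))
  step 2: SS(II(SS))
  step 3: SS(I(SS))
  step 4: SS(SS)

Term B:
  start: SS(II(SS))
  step 1: SS(I(SS))
  step 2: SS(SS)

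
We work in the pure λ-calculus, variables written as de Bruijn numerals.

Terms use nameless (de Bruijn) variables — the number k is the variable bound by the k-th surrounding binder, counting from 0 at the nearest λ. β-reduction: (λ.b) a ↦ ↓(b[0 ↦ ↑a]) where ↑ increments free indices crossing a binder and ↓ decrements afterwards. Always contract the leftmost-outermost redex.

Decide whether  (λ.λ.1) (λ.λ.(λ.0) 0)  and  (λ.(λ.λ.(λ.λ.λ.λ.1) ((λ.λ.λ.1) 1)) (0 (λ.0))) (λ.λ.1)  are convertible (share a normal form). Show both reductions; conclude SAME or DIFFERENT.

Term A:
  start: (λ.λ.1) (λ.λ.(λ.0) 0)
  [1] λ.λ.λ.(λ.0) 0
  [2] λ.λ.λ.0

Term B:
  start: (λ.(λ.λ.(λ.λ.λ.λ.1) ((λ.λ.λ.1) 1)) (0 (λ.0))) (λ.λ.1)
  [1] (λ.λ.(λ.λ.λ.λ.1) ((λ.λ.λ.1) 1)) ((λ.λ.1) (λ.0))
  [2] λ.(λ.λ.λ.λ.1) ((λ.λ.λ.1) ((λ.λ.1) (λ.0)))
  [3] λ.λ.λ.λ.1

Answer: DIFFERENT — A ⇓ λ.λ.λ.0, B ⇓ λ.λ.λ.λ.1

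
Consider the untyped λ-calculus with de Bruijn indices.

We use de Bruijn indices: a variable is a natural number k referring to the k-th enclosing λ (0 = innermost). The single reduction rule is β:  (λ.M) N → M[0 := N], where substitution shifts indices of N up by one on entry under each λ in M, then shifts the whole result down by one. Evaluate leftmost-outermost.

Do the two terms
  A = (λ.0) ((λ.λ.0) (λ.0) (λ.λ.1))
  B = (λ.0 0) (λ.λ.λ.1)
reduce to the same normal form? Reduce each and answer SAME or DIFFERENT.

Term A:
  start: (λ.0) ((λ.λ.0) (λ.0) (λ.λ.1))
  step 1: (λ.λ.0) (λ.0) (λ.λ.1)
  step 2: (λ.0) (λ.λ.1)
  step 3: λ.λ.1

Term B:
  start: (λ.0 0) (λ.λ.λ.1)
  step 1: (λ.λ.λ.1) (λ.λ.λ.1)
  step 2: λ.λ.1

Answer: SAME — A ⇓ λ.λ.1, B ⇓ λ.λ.1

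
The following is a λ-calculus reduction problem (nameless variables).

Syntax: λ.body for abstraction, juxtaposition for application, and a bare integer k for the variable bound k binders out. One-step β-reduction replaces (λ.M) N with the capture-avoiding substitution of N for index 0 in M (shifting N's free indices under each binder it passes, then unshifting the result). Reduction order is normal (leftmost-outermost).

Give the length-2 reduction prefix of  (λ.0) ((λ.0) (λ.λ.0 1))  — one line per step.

  start: (λ.0) ((λ.0) (λ.λ.0 1))
  →1  (λ.0) (λ.λ.0 1)
  →2  λ.λ.0 1

Answer: after 2 steps: λ.λ.0 1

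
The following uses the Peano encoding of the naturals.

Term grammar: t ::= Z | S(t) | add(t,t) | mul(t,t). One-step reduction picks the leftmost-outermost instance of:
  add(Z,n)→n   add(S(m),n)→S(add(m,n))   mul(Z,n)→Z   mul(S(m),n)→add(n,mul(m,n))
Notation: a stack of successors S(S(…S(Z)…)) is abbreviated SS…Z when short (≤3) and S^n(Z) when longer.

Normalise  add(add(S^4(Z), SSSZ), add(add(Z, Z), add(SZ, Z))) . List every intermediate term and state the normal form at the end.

  start: add(add(S^4(Z), SSSZ), add(add(Z, Z), add(SZ, Z)))
  step 1: add(S(add(SSSZ, SSSZ)), add(add(Z, Z), add(SZ, Z)))
  step 2: S(add(add(SSSZ, SSSZ), add(add(Z, Z), add(SZ, Z))))
  step 3: S(add(S(add(SSZ, SSSZ)), add(add(Z, Z), add(SZ, Z))))
  step 4: S(S(add(add(SSZ, SSSZ), add(add(Z, Z), add(SZ, Z)))))
  step 5: S(S(add(S(add(SZ, SSSZ)), add(add(Z, Z), add(SZ, Z)))))
  step 6: S(S(S(add(add(SZ, SSSZ), add(add(Z, Z), add(SZ, Z))))))
  step 7: S(S(S(add(S(add(Z, SSSZ)), add(add(Z, Z), add(SZ, Z))))))
  step 8: S(S(S(S(add(add(Z, SSSZ), add(add(Z, Z), add(SZ, Z)))))))
  step 9: S(S(S(S(add(SSSZ, add(add(Z, Z), add(SZ, Z)))))))
  step 10: S(S(S(S(S(add(SSZ, add(add(Z, Z), add(SZ, Z))))))))
  step 11: S(S(S(S(S(S(add(SZ, add(add(Z, Z), add(SZ, Z)))))))))
  step 12: S(S(S(S(S(S(S(add(Z, add(add(Z, Z), add(SZ, Z))))))))))
  step 13: S(S(S(S(S(S(S(add(add(Z, Z), add(SZ, Z)))))))))
  step 14: S(S(S(S(S(S(S(add(Z, add(SZ, Z)))))))))
  step 15: S(S(S(S(S(S(S(add(SZ, Z))))))))
  step 16: S(S(S(S(S(S(S(S(add(Z, Z)))))))))
  step 17: S^8(Z)

Answer: normal form = S^8(Z)  (in 17 steps)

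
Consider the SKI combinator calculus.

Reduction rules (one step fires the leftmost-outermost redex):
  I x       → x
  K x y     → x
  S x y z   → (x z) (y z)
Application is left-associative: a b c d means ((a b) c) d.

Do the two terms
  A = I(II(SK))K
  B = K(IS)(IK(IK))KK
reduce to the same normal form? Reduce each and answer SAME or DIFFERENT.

Answer: SAME — A ⇓ SKK, B ⇓ SKK

Reduction:
Term A:
  start: I(II(SK))K
  [1] II(SK)K
  [2] I(SK)K
  [3] SKK

Term B:
  start: K(IS)(IK(IK))KK
  [1] ISKK
  [2] SKK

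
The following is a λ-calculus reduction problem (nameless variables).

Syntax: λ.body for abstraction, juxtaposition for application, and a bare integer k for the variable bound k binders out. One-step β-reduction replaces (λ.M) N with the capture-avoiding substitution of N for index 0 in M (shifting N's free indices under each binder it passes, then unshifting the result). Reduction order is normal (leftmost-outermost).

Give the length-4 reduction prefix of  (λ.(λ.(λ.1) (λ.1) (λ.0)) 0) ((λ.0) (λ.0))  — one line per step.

  start: (λ.(λ.(λ.1) (λ.1) (λ.0)) 0) ((λ.0) (λ.0))
  step 1: (λ.(λ.1) (λ.1) (λ.0)) ((λ.0) (λ.0))
  step 2: (λ.(λ.0) (λ.0)) (λ.(λ.0) (λ.0)) (λ.0)
  step 3: (λ.0) (λ.0) (λ.0)
  step 4: (λ.0) (λ.0)

Answer: after 4 steps: (λ.0) (λ.0)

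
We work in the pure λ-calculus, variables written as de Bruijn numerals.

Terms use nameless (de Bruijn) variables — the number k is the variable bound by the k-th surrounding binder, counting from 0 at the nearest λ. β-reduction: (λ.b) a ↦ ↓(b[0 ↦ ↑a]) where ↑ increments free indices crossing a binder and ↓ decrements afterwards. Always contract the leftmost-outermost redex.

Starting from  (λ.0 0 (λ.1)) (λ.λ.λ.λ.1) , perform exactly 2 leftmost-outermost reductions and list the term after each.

Answer: after 2 steps: (λ.λ.λ.1) (λ.λ.λ.λ.λ.1)

Derivation:
  start: (λ.0 0 (λ.1)) (λ.λ.λ.λ.1)
  [1] (λ.λ.λ.λ.1) (λ.λ.λ.λ.1) (λ.λ.λ.λ.λ.1)
  [2] (λ.λ.λ.1) (λ.λ.λ.λ.λ.1)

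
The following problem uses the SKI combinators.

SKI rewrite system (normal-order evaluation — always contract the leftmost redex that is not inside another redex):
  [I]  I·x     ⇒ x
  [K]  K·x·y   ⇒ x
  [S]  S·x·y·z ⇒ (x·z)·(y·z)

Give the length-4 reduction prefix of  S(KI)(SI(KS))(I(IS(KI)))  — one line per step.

  start: S(KI)(SI(KS))(I(IS(KI)))
  →1  KI(I(IS(KI)))(SI(KS)(I(IS(KI))))
  →2  I(SI(KS)(I(IS(KI))))
  →3  SI(KS)(I(IS(KI)))
  →4  I(I(IS(KI)))(KS(I(IS(KI))))

Answer: after 4 steps: I(I(IS(KI)))(KS(I(IS(KI))))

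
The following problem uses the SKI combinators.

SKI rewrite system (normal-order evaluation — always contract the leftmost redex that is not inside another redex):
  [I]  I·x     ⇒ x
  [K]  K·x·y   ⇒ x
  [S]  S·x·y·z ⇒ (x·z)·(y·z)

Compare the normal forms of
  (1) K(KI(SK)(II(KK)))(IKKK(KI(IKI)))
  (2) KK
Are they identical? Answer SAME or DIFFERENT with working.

Term A:
  start: K(KI(SK)(II(KK)))(IKKK(KI(IKI)))
  [1] KI(SK)(II(KK))
  [2] I(II(KK))
  [3] II(KK)
  [4] I(KK)
  [5] KK

Term B:
  start: KK

Answer: SAME — A ⇓ KK, B ⇓ KK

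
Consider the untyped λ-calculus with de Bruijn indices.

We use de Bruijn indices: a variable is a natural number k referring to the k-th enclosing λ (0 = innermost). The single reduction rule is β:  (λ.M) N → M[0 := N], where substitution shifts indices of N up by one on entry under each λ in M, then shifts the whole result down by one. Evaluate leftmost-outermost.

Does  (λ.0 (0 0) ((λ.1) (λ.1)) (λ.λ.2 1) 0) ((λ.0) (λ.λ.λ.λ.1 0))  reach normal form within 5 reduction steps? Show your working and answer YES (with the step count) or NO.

  start: (λ.0 (0 0) ((λ.1) (λ.1)) (λ.λ.2 1) 0) ((λ.0) (λ.λ.λ.λ.1 0))
  step 1: (λ.0) (λ.λ.λ.λ.1 0) ((λ.0) (λ.λ.λ.λ.1 0) ((λ.0) (λ.λ.λ.λ.1 0))) ((λ.(λ.0) (λ.λ.λ.λ.1 0)) (λ.(λ.0) (λ.λ.λ.λ.1 0))) (λ.λ.(λ.0) (λ.λ.λ.λ.1 0) 1) ((λ.0) (λ.λ.λ.λ.1 0))
  step 2: (λ.λ.λ.λ.1 0) ((λ.0) (λ.λ.λ.λ.1 0) ((λ.0) (λ.λ.λ.λ.1 0))) ((λ.(λ.0) (λ.λ.λ.λ.1 0)) (λ.(λ.0) (λ.λ.λ.λ.1 0))) (λ.λ.(λ.0) (λ.λ.λ.λ.1 0) 1) ((λ.0) (λ.λ.λ.λ.1 0))
  step 3: (λ.λ.λ.1 0) ((λ.(λ.0) (λ.λ.λ.λ.1 0)) (λ.(λ.0) (λ.λ.λ.λ.1 0))) (λ.λ.(λ.0) (λ.λ.λ.λ.1 0) 1) ((λ.0) (λ.λ.λ.λ.1 0))
  step 4: (λ.λ.1 0) (λ.λ.(λ.0) (λ.λ.λ.λ.1 0) 1) ((λ.0) (λ.λ.λ.λ.1 0))
  step 5: (λ.(λ.λ.(λ.0) (λ.λ.λ.λ.1 0) 1) 0) ((λ.0) (λ.λ.λ.λ.1 0))

Answer: NO — after 5 steps the term is (λ.(λ.λ.(λ.0) (λ.λ.λ.λ.1 0) 1) 0) ((λ.0) (λ.λ.λ.λ.1 0)), not yet normal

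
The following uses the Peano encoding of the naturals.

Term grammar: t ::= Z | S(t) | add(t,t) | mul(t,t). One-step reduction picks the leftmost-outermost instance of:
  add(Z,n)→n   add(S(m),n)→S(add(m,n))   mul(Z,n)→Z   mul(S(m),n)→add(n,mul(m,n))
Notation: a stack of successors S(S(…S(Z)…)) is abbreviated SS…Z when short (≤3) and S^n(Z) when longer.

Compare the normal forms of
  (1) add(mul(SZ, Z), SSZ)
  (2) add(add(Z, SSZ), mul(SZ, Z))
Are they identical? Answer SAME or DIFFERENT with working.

Answer: SAME — A ⇓ SSZ, B ⇓ SSZ

Working:
Term A:
  start: add(mul(SZ, Z), SSZ)
  [1] add(add(Z, mul(Z, Z)), SSZ)
  [2] add(mul(Z, Z), SSZ)
  [3] add(Z, SSZ)
  [4] SSZ

Term B:
  start: add(add(Z, SSZ), mul(SZ, Z))
  [1] add(SSZ, mul(SZ, Z))
  [2] S(add(SZ, mul(SZ, Z)))
  [3] S(S(add(Z, mul(SZ, Z))))
  [4] S(S(mul(SZ, Z)))
  [5] S(S(add(Z, mul(Z, Z))))
  [6] S(S(mul(Z, Z)))
  [7] SSZ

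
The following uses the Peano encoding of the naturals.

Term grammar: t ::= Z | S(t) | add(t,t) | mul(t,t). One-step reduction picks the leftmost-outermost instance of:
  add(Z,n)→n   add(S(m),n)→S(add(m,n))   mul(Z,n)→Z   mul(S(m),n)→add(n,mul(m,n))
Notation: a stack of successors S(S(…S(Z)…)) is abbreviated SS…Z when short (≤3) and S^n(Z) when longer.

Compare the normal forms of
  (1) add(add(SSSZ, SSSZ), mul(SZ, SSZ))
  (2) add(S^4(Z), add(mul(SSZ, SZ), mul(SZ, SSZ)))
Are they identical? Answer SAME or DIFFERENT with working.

Answer: SAME — A ⇓ S^8(Z), B ⇓ S^8(Z)

Working:
Term A:
  start: add(add(SSSZ, SSSZ), mul(SZ, SSZ))
  [1] add(S(add(SSZ, SSSZ)), mul(SZ, SSZ))
  [2] S(add(add(SSZ, SSSZ), mul(SZ, SSZ)))
  [3] S(add(S(add(SZ, SSSZ)), mul(SZ, SSZ)))
  [4] S(S(add(add(SZ, SSSZ), mul(SZ, SSZ))))
  [5] S(S(add(S(add(Z, SSSZ)), mul(SZ, SSZ))))
  [6] S(S(S(add(add(Z, SSSZ), mul(SZ, SSZ)))))
  [7] S(S(S(add(SSSZ, mul(SZ, SSZ)))))
  [8] S(S(S(S(add(SSZ, mul(SZ, SSZ))))))
  [9] S(S(S(S(S(add(SZ, mul(SZ, SSZ)))))))
  [10] S(S(S(S(S(S(add(Z, mul(SZ, SSZ))))))))
  [11] S(S(S(S(S(S(mul(SZ, SSZ)))))))
  [12] S(S(S(S(S(S(add(SSZ, mul(Z, SSZ))))))))
  [13] S(S(S(S(S(S(S(add(SZ, mul(Z, SSZ)))))))))
  [14] S(S(S(S(S(S(S(S(add(Z, mul(Z, SSZ))))))))))
  [15] S(S(S(S(S(S(S(S(mul(Z, SSZ)))))))))
  [16] S^8(Z)

Term B:
  start: add(S^4(Z), add(mul(SSZ, SZ), mul(SZ, SSZ)))
  [1] S(add(SSSZ, add(mul(SSZ, SZ), mul(SZ, SSZ))))
  [2] S(S(add(SSZ, add(mul(SSZ, SZ), mul(SZ, SSZ)))))
  [3] S(S(S(add(SZ, add(mul(SSZ, SZ), mul(SZ, SSZ))))))
  [4] S(S(S(S(add(Z, add(mul(SSZ, SZ), mul(SZ, SSZ)))))))
  [5] S(S(S(S(add(mul(SSZ, SZ), mul(SZ, SSZ))))))
  [6] S(S(S(S(add(add(SZ, mul(SZ, SZ)), mul(SZ, SSZ))))))
  [7] S(S(S(S(add(S(add(Z, mul(SZ, SZ))), mul(SZ, SSZ))))))
  [8] S(S(S(S(S(add(add(Z, mul(SZ, SZ)), mul(SZ, SSZ)))))))
  [9] S(S(S(S(S(add(mul(SZ, SZ), mul(SZ, SSZ)))))))
  [10] S(S(S(S(S(add(add(SZ, mul(Z, SZ)), mul(SZ, SSZ)))))))
  [11] S(S(S(S(S(add(S(add(Z, mul(Z, SZ))), mul(SZ, SSZ)))))))
  [12] S(S(S(S(S(S(add(add(Z, mul(Z, SZ)), mul(SZ, SSZ))))))))
  [13] S(S(S(S(S(S(add(mul(Z, SZ), mul(SZ, SSZ))))))))
  [14] S(S(S(S(S(S(add(Z, mul(SZ, SSZ))))))))
  [15] S(S(S(S(S(S(mul(SZ, SSZ)))))))
  [16] S(S(S(S(S(S(add(SSZ, mul(Z, SSZ))))))))
  [17] S(S(S(S(S(S(S(add(SZ, mul(Z, SSZ)))))))))
  [18] S(S(S(S(S(S(S(S(add(Z, mul(Z, SSZ))))))))))
  [19] S(S(S(S(S(S(S(S(mul(Z, SSZ)))))))))
  [20] S^8(Z)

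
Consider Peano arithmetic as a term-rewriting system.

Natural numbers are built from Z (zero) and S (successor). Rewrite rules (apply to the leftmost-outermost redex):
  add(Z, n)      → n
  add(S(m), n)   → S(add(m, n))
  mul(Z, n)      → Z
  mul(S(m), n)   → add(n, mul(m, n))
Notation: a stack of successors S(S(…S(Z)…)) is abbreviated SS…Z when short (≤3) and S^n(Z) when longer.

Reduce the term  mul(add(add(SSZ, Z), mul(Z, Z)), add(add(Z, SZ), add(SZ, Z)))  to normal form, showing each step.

  start: mul(add(add(SSZ, Z), mul(Z, Z)), add(add(Z, SZ), add(SZ, Z)))
  [1] mul(add(S(add(SZ, Z)), mul(Z, Z)), add(add(Z, SZ), add(SZ, Z)))
  [2] mul(S(add(add(SZ, Z), mul(Z, Z))), add(add(Z, SZ), add(SZ, Z)))
  [3] add(add(add(Z, SZ), add(SZ, Z)), mul(add(add(SZ, Z), mul(Z, Z)), add(add(Z, SZ), add(SZ, Z))))
  [4] add(add(SZ, add(SZ, Z)), mul(add(add(SZ, Z), mul(Z, Z)), add(add(Z, SZ), add(SZ, Z))))
  [5] add(S(add(Z, add(SZ, Z))), mul(add(add(SZ, Z), mul(Z, Z)), add(add(Z, SZ), add(SZ, Z))))
  [6] S(add(add(Z, add(SZ, Z)), mul(add(add(SZ, Z), mul(Z, Z)), add(add(Z, SZ), add(SZ, Z)))))
  [7] S(add(add(SZ, Z), mul(add(add(SZ, Z), mul(Z, Z)), add(add(Z, SZ), add(SZ, Z)))))
  [8] S(add(S(add(Z, Z)), mul(add(add(SZ, Z), mul(Z, Z)), add(add(Z, SZ), add(SZ, Z)))))
  [9] S(S(add(add(Z, Z), mul(add(add(SZ, Z), mul(Z, Z)), add(add(Z, SZ), add(SZ, Z))))))
  [10] S(S(add(Z, mul(add(add(SZ, Z), mul(Z, Z)), add(add(Z, SZ), add(SZ, Z))))))
  [11] S(S(mul(add(add(SZ, Z), mul(Z, Z)), add(add(Z, SZ), add(SZ, Z)))))
  [12] S(S(mul(add(S(add(Z, Z)), mul(Z, Z)), add(add(Z, SZ), add(SZ, Z)))))
  [13] S(S(mul(S(add(add(Z, Z), mul(Z, Z))), add(add(Z, SZ), add(SZ, Z)))))
  [14] S(S(add(add(add(Z, SZ), add(SZ, Z)), mul(add(add(Z, Z), mul(Z, Z)), add(add(Z, SZ), add(SZ, Z))))))
  [15] S(S(add(add(SZ, add(SZ, Z)), mul(add(add(Z, Z), mul(Z, Z)), add(add(Z, SZ), add(SZ, Z))))))
  [16] S(S(add(S(add(Z, add(SZ, Z))), mul(add(add(Z, Z), mul(Z, Z)), add(add(Z, SZ), add(SZ, Z))))))
  [17] S(S(S(add(add(Z, add(SZ, Z)), mul(add(add(Z, Z), mul(Z, Z)), add(add(Z, SZ), add(SZ, Z)))))))
  [18] S(S(S(add(add(SZ, Z), mul(add(add(Z, Z), mul(Z, Z)), add(add(Z, SZ), add(SZ, Z)))))))
  [19] S(S(S(add(S(add(Z, Z)), mul(add(add(Z, Z), mul(Z, Z)), add(add(Z, SZ), add(SZ, Z)))))))
  [20] S(S(S(S(add(add(Z, Z), mul(add(add(Z, Z), mul(Z, Z)), add(add(Z, SZ), add(SZ, Z))))))))
  [21] S(S(S(S(add(Z, mul(add(add(Z, Z), mul(Z, Z)), add(add(Z, SZ), add(SZ, Z))))))))
  [22] S(S(S(S(mul(add(add(Z, Z), mul(Z, Z)), add(add(Z, SZ), add(SZ, Z)))))))
  [23] S(S(S(S(mul(add(Z, mul(Z, Z)), add(add(Z, SZ), add(SZ, Z)))))))
  [24] S(S(S(S(mul(mul(Z, Z), add(add(Z, SZ), add(SZ, Z)))))))
  [25] S(S(S(S(mul(Z, add(add(Z, SZ), add(SZ, Z)))))))
  [26] S^4(Z)

Answer: normal form = S^4(Z)  (in 26 steps)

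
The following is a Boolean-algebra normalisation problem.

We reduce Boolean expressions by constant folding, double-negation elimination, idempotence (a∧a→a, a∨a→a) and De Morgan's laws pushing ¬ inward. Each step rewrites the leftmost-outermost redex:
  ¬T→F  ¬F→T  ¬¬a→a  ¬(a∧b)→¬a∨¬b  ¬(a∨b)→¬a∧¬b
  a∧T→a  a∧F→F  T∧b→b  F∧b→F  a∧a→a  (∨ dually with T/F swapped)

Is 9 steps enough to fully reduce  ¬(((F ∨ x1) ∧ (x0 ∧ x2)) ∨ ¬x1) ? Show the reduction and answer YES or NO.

  start: ¬(((F ∨ x1) ∧ (x0 ∧ x2)) ∨ ¬x1)
  step 1: ¬((F ∨ x1) ∧ (x0 ∧ x2)) ∧ ¬¬x1
  step 2: (¬(F ∨ x1) ∨ ¬(x0 ∧ x2)) ∧ ¬¬x1
  step 3: ((¬F ∧ ¬x1) ∨ ¬(x0 ∧ x2)) ∧ ¬¬x1
  step 4: ((T ∧ ¬x1) ∨ ¬(x0 ∧ x2)) ∧ ¬¬x1
  step 5: (¬x1 ∨ ¬(x0 ∧ x2)) ∧ ¬¬x1
  step 6: (¬x1 ∨ (¬x0 ∨ ¬x2)) ∧ ¬¬x1
  step 7: (¬x1 ∨ (¬x0 ∨ ¬x2)) ∧ x1

Answer: YES — reaches normal form (¬x1 ∨ (¬x0 ∨ ¬x2)) ∧ x1 in 7 ≤ 9 steps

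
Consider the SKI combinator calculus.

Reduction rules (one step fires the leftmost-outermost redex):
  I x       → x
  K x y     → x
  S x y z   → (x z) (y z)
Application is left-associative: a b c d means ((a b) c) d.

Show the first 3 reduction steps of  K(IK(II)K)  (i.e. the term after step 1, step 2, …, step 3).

Answer: after 3 steps: KI

Working:
  start: K(IK(II)K)
  [1] K(K(II)K)
  [2] K(II)
  [3] KI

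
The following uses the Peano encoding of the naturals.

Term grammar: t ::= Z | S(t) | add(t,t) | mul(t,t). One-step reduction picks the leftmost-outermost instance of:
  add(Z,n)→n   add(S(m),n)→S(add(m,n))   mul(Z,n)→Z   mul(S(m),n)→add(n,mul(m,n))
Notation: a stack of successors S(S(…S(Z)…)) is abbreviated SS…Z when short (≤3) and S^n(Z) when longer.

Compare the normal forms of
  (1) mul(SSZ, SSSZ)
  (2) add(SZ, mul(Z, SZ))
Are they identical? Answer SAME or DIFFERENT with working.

Term A:
  start: mul(SSZ, SSSZ)
  →1  add(SSSZ, mul(SZ, SSSZ))
  →2  S(add(SSZ, mul(SZ, SSSZ)))
  →3  S(S(add(SZ, mul(SZ, SSSZ))))
  →4  S(S(S(add(Z, mul(SZ, SSSZ)))))
  →5  S(S(S(mul(SZ, SSSZ))))
  →6  S(S(S(add(SSSZ, mul(Z, SSSZ)))))
  →7  S(S(S(S(add(SSZ, mul(Z, SSSZ))))))
  →8  S(S(S(S(S(add(SZ, mul(Z, SSSZ)))))))
  →9  S(S(S(S(S(S(add(Z, mul(Z, SSSZ))))))))
  →10  S(S(S(S(S(S(mul(Z, SSSZ)))))))
  →11  S^6(Z)

Term B:
  start: add(SZ, mul(Z, SZ))
  →1  S(add(Z, mul(Z, SZ)))
  →2  S(mul(Z, SZ))
  →3  SZ

Answer: DIFFERENT — A ⇓ S^6(Z), B ⇓ SZ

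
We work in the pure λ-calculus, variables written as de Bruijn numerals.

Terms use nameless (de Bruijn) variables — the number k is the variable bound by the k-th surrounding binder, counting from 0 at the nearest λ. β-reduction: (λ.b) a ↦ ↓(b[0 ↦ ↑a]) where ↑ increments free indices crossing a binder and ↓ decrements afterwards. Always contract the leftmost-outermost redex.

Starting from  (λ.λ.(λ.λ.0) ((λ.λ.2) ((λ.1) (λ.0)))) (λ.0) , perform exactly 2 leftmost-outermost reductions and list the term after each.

Answer: after 2 steps: λ.λ.0

Reduction:
  start: (λ.λ.(λ.λ.0) ((λ.λ.2) ((λ.1) (λ.0)))) (λ.0)
  step 1: λ.(λ.λ.0) ((λ.λ.2) ((λ.1) (λ.0)))
  step 2: λ.λ.0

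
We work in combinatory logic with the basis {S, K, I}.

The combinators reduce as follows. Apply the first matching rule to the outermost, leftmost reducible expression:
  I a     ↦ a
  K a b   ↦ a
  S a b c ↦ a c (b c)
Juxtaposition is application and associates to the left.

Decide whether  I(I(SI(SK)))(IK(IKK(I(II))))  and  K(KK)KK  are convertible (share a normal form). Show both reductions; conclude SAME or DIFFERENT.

Answer: SAME — A ⇓ K, B ⇓ K

Working:
Term A:
  start: I(I(SI(SK)))(IK(IKK(I(II))))
  step 1: I(SI(SK))(IK(IKK(I(II))))
  step 2: SI(SK)(IK(IKK(I(II))))
  step 3: I(IK(IKK(I(II))))(SK(IK(IKK(I(II)))))
  step 4: IK(IKK(I(II)))(SK(IK(IKK(I(II)))))
  step 5: K(IKK(I(II)))(SK(IK(IKK(I(II)))))
  step 6: IKK(I(II))
  step 7: KK(I(II))
  step 8: K

Term B:
  start: K(KK)KK
  step 1: KKK
  step 2: K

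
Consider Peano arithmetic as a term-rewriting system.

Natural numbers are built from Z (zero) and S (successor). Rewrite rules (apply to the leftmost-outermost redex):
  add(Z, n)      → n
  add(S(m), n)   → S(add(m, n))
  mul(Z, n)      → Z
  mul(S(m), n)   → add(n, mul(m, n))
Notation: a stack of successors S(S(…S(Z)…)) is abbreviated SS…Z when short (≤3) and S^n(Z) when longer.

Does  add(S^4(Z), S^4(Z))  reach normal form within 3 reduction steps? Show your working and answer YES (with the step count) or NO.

Answer: NO — after 3 steps the term is S(S(S(add(SZ, S^4(Z))))), not yet normal

Working:
  start: add(S^4(Z), S^4(Z))
  step 1: S(add(SSSZ, S^4(Z)))
  step 2: S(S(add(SSZ, S^4(Z))))
  step 3: S(S(S(add(SZ, S^4(Z)))))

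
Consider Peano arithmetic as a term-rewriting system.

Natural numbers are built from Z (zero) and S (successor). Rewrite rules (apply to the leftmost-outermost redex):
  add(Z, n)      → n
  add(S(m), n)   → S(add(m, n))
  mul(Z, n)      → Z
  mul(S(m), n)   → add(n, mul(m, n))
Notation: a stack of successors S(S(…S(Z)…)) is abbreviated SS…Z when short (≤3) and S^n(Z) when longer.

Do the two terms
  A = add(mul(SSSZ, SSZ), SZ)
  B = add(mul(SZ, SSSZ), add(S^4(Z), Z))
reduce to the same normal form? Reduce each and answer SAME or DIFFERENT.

Answer: SAME — A ⇓ S^7(Z), B ⇓ S^7(Z)

Derivation:
Term A:
  start: add(mul(SSSZ, SSZ), SZ)
  [1] add(add(SSZ, mul(SSZ, SSZ)), SZ)
  [2] add(S(add(SZ, mul(SSZ, SSZ))), SZ)
  [3] S(add(add(SZ, mul(SSZ, SSZ)), SZ))
  [4] S(add(S(add(Z, mul(SSZ, SSZ))), SZ))
  [5] S(S(add(add(Z, mul(SSZ, SSZ)), SZ)))
  [6] S(S(add(mul(SSZ, SSZ), SZ)))
  [7] S(S(add(add(SSZ, mul(SZ, SSZ)), SZ)))
  [8] S(S(add(S(add(SZ, mul(SZ, SSZ))), SZ)))
  [9] S(S(S(add(add(SZ, mul(SZ, SSZ)), SZ))))
  [10] S(S(S(add(S(add(Z, mul(SZ, SSZ))), SZ))))
  [11] S(S(S(S(add(add(Z, mul(SZ, SSZ)), SZ)))))
  [12] S(S(S(S(add(mul(SZ, SSZ), SZ)))))
  [13] S(S(S(S(add(add(SSZ, mul(Z, SSZ)), SZ)))))
  [14] S(S(S(S(add(S(add(SZ, mul(Z, SSZ))), SZ)))))
  [15] S(S(S(S(S(add(add(SZ, mul(Z, SSZ)), SZ))))))
  [16] S(S(S(S(S(add(S(add(Z, mul(Z, SSZ))), SZ))))))
  [17] S(S(S(S(S(S(add(add(Z, mul(Z, SSZ)), SZ)))))))
  [18] S(S(S(S(S(S(add(mul(Z, SSZ), SZ)))))))
  [19] S(S(S(S(S(S(add(Z, SZ)))))))
  [20] S^7(Z)

Term B:
  start: add(mul(SZ, SSSZ), add(S^4(Z), Z))
  [1] add(add(SSSZ, mul(Z, SSSZ)), add(S^4(Z), Z))
  [2] add(S(add(SSZ, mul(Z, SSSZ))), add(S^4(Z), Z))
  [3] S(add(add(SSZ, mul(Z, SSSZ)), add(S^4(Z), Z)))
  [4] S(add(S(add(SZ, mul(Z, SSSZ))), add(S^4(Z), Z)))
  [5] S(S(add(add(SZ, mul(Z, SSSZ)), add(S^4(Z), Z))))
  [6] S(S(add(S(add(Z, mul(Z, SSSZ))), add(S^4(Z), Z))))
  [7] S(S(S(add(add(Z, mul(Z, SSSZ)), add(S^4(Z), Z)))))
  [8] S(S(S(add(mul(Z, SSSZ), add(S^4(Z), Z)))))
  [9] S(S(S(add(Z, add(S^4(Z), Z)))))
  [10] S(S(S(add(S^4(Z), Z))))
  [11] S(S(S(S(add(SSSZ, Z)))))
  [12] S(S(S(S(S(add(SSZ, Z))))))
  [13] S(S(S(S(S(S(add(SZ, Z)))))))
  [14] S(S(S(S(S(S(S(add(Z, Z))))))))
  [15] S^7(Z)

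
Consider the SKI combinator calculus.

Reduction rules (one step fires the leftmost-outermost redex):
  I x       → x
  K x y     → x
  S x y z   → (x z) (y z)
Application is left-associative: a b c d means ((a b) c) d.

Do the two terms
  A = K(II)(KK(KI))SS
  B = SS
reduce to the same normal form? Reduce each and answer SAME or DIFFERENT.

Answer: SAME — A ⇓ SS, B ⇓ SS

Working:
Term A:
  start: K(II)(KK(KI))SS
  →1  IISS
  →2  ISS
  →3  SS

Term B:
  start: SS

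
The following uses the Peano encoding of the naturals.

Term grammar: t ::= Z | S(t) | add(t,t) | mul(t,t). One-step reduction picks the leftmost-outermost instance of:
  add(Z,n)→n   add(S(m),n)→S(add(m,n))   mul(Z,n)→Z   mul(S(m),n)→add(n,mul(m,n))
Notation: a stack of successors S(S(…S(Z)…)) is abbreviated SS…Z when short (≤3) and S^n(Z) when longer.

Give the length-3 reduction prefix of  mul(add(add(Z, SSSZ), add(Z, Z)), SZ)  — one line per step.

  start: mul(add(add(Z, SSSZ), add(Z, Z)), SZ)
  step 1: mul(add(SSSZ, add(Z, Z)), SZ)
  step 2: mul(S(add(SSZ, add(Z, Z))), SZ)
  step 3: add(SZ, mul(add(SSZ, add(Z, Z)), SZ))

Answer: after 3 steps: add(SZ, mul(add(SSZ, add(Z, Z)), SZ))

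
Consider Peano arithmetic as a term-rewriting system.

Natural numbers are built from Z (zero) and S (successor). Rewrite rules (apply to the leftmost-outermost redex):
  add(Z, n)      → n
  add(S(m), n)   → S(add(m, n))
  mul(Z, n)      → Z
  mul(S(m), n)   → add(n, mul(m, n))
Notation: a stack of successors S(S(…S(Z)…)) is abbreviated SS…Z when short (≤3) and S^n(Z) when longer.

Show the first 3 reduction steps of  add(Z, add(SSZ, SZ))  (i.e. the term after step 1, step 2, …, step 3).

  start: add(Z, add(SSZ, SZ))
  [1] add(SSZ, SZ)
  [2] S(add(SZ, SZ))
  [3] S(S(add(Z, SZ)))

Answer: after 3 steps: S(S(add(Z, SZ)))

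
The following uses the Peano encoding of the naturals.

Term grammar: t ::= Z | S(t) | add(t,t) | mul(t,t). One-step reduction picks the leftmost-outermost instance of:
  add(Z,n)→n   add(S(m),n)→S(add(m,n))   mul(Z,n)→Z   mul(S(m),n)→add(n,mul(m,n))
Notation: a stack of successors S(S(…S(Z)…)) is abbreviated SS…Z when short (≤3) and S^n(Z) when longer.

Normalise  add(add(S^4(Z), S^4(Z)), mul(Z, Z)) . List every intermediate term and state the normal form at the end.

  start: add(add(S^4(Z), S^4(Z)), mul(Z, Z))
  [1] add(S(add(SSSZ, S^4(Z))), mul(Z, Z))
  [2] S(add(add(SSSZ, S^4(Z)), mul(Z, Z)))
  [3] S(add(S(add(SSZ, S^4(Z))), mul(Z, Z)))
  [4] S(S(add(add(SSZ, S^4(Z)), mul(Z, Z))))
  [5] S(S(add(S(add(SZ, S^4(Z))), mul(Z, Z))))
  [6] S(S(S(add(add(SZ, S^4(Z)), mul(Z, Z)))))
  [7] S(S(S(add(S(add(Z, S^4(Z))), mul(Z, Z)))))
  [8] S(S(S(S(add(add(Z, S^4(Z)), mul(Z, Z))))))
  [9] S(S(S(S(add(S^4(Z), mul(Z, Z))))))
  [10] S(S(S(S(S(add(SSSZ, mul(Z, Z)))))))
  [11] S(S(S(S(S(S(add(SSZ, mul(Z, Z))))))))
  [12] S(S(S(S(S(S(S(add(SZ, mul(Z, Z)))))))))
  [13] S(S(S(S(S(S(S(S(add(Z, mul(Z, Z))))))))))
  [14] S(S(S(S(S(S(S(S(mul(Z, Z)))))))))
  [15] S^8(Z)

Answer: normal form = S^8(Z)  (in 15 steps)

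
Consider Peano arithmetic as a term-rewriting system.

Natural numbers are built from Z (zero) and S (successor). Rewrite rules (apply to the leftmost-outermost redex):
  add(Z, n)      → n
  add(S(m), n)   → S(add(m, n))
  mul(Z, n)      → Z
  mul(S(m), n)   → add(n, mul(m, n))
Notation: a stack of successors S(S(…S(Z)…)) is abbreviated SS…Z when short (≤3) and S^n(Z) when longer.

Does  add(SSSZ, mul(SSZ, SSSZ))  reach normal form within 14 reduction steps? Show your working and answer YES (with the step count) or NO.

Answer: NO — after 14 steps the term is S(S(S(S(S(S(S(S(S(mul(Z, SSSZ)))))))))), not yet normal

Reduction:
  start: add(SSSZ, mul(SSZ, SSSZ))
  →1  S(add(SSZ, mul(SSZ, SSSZ)))
  →2  S(S(add(SZ, mul(SSZ, SSSZ))))
  →3  S(S(S(add(Z, mul(SSZ, SSSZ)))))
  →4  S(S(S(mul(SSZ, SSSZ))))
  →5  S(S(S(add(SSSZ, mul(SZ, SSSZ)))))
  →6  S(S(S(S(add(SSZ, mul(SZ, SSSZ))))))
  →7  S(S(S(S(S(add(SZ, mul(SZ, SSSZ)))))))
  →8  S(S(S(S(S(S(add(Z, mul(SZ, SSSZ))))))))
  →9  S(S(S(S(S(S(mul(SZ, SSSZ)))))))
  →10  S(S(S(S(S(S(add(SSSZ, mul(Z, SSSZ))))))))
  →11  S(S(S(S(S(S(S(add(SSZ, mul(Z, SSSZ)))))))))
  →12  S(S(S(S(S(S(S(S(add(SZ, mul(Z, SSSZ))))))))))
  →13  S(S(S(S(S(S(S(S(S(add(Z, mul(Z, SSSZ)))))))))))
  →14  S(S(S(S(S(S(S(S(S(mul(Z, SSSZ))))))))))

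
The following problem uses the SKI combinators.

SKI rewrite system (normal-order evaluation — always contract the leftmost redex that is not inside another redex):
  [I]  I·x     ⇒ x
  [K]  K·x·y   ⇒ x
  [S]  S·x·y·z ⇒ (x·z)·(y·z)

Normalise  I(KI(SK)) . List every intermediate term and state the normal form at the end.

  start: I(KI(SK))
  [1] KI(SK)
  [2] I

Answer: normal form = I  (in 2 steps)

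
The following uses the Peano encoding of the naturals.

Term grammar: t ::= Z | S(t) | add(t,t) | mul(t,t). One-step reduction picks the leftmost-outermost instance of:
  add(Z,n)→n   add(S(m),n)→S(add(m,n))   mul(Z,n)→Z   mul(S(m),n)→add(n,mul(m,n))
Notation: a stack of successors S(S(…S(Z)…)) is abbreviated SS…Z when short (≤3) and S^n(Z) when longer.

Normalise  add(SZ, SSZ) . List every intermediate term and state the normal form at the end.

  start: add(SZ, SSZ)
  step 1: S(add(Z, SSZ))
  step 2: SSSZ

Answer: normal form = SSSZ  (in 2 steps)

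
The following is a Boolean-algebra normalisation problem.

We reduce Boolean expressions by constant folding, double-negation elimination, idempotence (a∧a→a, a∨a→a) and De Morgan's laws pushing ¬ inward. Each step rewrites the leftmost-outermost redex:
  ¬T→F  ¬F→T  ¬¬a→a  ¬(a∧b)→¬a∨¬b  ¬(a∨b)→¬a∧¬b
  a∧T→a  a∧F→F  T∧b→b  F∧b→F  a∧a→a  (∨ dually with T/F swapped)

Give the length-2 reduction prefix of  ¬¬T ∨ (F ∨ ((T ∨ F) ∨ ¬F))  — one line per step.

Answer: after 2 steps: T

Working:
  start: ¬¬T ∨ (F ∨ ((T ∨ F) ∨ ¬F))
  [1] T ∨ (F ∨ ((T ∨ F) ∨ ¬F))
  [2] T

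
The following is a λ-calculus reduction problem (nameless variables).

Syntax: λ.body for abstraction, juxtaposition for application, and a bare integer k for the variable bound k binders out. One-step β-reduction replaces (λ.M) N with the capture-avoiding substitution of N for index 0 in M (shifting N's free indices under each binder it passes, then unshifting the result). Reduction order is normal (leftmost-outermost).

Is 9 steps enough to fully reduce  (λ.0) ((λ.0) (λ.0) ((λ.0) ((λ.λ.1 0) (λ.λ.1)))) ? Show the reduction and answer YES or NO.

  start: (λ.0) ((λ.0) (λ.0) ((λ.0) ((λ.λ.1 0) (λ.λ.1))))
  step 1: (λ.0) (λ.0) ((λ.0) ((λ.λ.1 0) (λ.λ.1)))
  step 2: (λ.0) ((λ.0) ((λ.λ.1 0) (λ.λ.1)))
  step 3: (λ.0) ((λ.λ.1 0) (λ.λ.1))
  step 4: (λ.λ.1 0) (λ.λ.1)
  step 5: λ.(λ.λ.1) 0
  step 6: λ.λ.1

Answer: YES — reaches normal form λ.λ.1 in 6 ≤ 9 steps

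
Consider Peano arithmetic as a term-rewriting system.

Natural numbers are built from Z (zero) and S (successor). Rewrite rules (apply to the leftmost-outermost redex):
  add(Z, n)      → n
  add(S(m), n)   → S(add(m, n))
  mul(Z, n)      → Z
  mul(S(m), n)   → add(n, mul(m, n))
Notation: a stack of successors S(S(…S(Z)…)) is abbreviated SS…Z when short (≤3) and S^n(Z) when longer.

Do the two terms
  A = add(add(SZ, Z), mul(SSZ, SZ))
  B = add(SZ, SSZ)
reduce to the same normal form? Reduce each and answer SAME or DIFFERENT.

Answer: SAME — A ⇓ SSSZ, B ⇓ SSSZ

Reduction:
Term A:
  start: add(add(SZ, Z), mul(SSZ, SZ))
  →1  add(S(add(Z, Z)), mul(SSZ, SZ))
  →2  S(add(add(Z, Z), mul(SSZ, SZ)))
  →3  S(add(Z, mul(SSZ, SZ)))
  →4  S(mul(SSZ, SZ))
  →5  S(add(SZ, mul(SZ, SZ)))
  →6  S(S(add(Z, mul(SZ, SZ))))
  →7  S(S(mul(SZ, SZ)))
  →8  S(S(add(SZ, mul(Z, SZ))))
  →9  S(S(S(add(Z, mul(Z, SZ)))))
  →10  S(S(S(mul(Z, SZ))))
  →11  SSSZ

Term B:
  start: add(SZ, SSZ)
  →1  S(add(Z, SSZ))
  →2  SSSZ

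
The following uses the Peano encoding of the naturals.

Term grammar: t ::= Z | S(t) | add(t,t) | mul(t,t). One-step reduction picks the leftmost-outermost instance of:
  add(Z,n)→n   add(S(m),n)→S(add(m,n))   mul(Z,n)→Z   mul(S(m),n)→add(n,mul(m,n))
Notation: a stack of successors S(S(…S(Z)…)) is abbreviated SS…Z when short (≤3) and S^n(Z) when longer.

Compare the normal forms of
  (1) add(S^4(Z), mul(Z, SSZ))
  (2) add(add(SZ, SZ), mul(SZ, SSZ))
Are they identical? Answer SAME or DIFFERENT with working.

Term A:
  start: add(S^4(Z), mul(Z, SSZ))
  step 1: S(add(SSSZ, mul(Z, SSZ)))
  step 2: S(S(add(SSZ, mul(Z, SSZ))))
  step 3: S(S(S(add(SZ, mul(Z, SSZ)))))
  step 4: S(S(S(S(add(Z, mul(Z, SSZ))))))
  step 5: S(S(S(S(mul(Z, SSZ)))))
  step 6: S^4(Z)

Term B:
  start: add(add(SZ, SZ), mul(SZ, SSZ))
  step 1: add(S(add(Z, SZ)), mul(SZ, SSZ))
  step 2: S(add(add(Z, SZ), mul(SZ, SSZ)))
  step 3: S(add(SZ, mul(SZ, SSZ)))
  step 4: S(S(add(Z, mul(SZ, SSZ))))
  step 5: S(S(mul(SZ, SSZ)))
  step 6: S(S(add(SSZ, mul(Z, SSZ))))
  step 7: S(S(S(add(SZ, mul(Z, SSZ)))))
  step 8: S(S(S(S(add(Z, mul(Z, SSZ))))))
  step 9: S(S(S(S(mul(Z, SSZ)))))
  step 10: S^4(Z)

Answer: SAME — A ⇓ S^4(Z), B ⇓ S^4(Z)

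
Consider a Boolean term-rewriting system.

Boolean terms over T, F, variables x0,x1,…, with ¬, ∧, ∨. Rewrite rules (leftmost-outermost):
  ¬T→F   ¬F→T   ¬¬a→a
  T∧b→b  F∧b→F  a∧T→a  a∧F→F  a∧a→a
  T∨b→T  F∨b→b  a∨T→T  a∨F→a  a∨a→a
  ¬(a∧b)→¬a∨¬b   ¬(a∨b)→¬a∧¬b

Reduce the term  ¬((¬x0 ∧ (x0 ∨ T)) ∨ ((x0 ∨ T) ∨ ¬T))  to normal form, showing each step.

  start: ¬((¬x0 ∧ (x0 ∨ T)) ∨ ((x0 ∨ T) ∨ ¬T))
  step 1: ¬(¬x0 ∧ (x0 ∨ T)) ∧ ¬((x0 ∨ T) ∨ ¬T)
  step 2: (¬¬x0 ∨ ¬(x0 ∨ T)) ∧ ¬((x0 ∨ T) ∨ ¬T)
  step 3: (x0 ∨ ¬(x0 ∨ T)) ∧ ¬((x0 ∨ T) ∨ ¬T)
  step 4: (x0 ∨ (¬x0 ∧ ¬T)) ∧ ¬((x0 ∨ T) ∨ ¬T)
  step 5: (x0 ∨ (¬x0 ∧ F)) ∧ ¬((x0 ∨ T) ∨ ¬T)
  step 6: (x0 ∨ F) ∧ ¬((x0 ∨ T) ∨ ¬T)
  step 7: x0 ∧ ¬((x0 ∨ T) ∨ ¬T)
  step 8: x0 ∧ (¬(x0 ∨ T) ∧ ¬¬T)
  step 9: x0 ∧ ((¬x0 ∧ ¬T) ∧ ¬¬T)
  step 10: x0 ∧ ((¬x0 ∧ F) ∧ ¬¬T)
  step 11: x0 ∧ (F ∧ ¬¬T)
  step 12: x0 ∧ F
  step 13: F

Answer: normal form = F  (in 13 steps)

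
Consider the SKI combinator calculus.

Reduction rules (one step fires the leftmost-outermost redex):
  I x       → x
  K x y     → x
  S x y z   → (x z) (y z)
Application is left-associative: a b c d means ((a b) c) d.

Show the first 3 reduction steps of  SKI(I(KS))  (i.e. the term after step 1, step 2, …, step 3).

  start: SKI(I(KS))
  step 1: K(I(KS))(I(I(KS)))
  step 2: I(KS)
  step 3: KS

Answer: after 3 steps: KS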